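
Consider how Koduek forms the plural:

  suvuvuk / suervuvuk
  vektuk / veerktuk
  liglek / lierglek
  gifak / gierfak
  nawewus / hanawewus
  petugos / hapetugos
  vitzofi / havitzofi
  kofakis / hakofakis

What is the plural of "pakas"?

suvuvuk and nawewus both have last vowel 'u' yet inflect differently (suervuvuk, hanawewus), so the last vowel is not what conditions the rule; the final letter is.
"pakas" ends in -s. The stems ending in -s (nawewus → hanawewus, petugos → hapetugos, kofakis → hakofakis) add the prefix ha-.
So pakas → hapakas.

hapakas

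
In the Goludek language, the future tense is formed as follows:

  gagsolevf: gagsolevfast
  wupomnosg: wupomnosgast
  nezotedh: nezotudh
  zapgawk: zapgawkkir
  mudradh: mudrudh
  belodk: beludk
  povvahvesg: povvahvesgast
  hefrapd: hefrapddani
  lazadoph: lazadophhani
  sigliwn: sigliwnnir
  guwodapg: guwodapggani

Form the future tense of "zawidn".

zawudn

lazadoph and nezotedh both end in -h yet inflect differently (lazadophhani, nezotudh), so the final letter is not what conditions the rule; the second-to-last letter is.
"zawidn" has second-to-last letter 'd'. The stems whose second-to-last letter is 'd' (nezotedh → nezotudh, belodk → beludk, mudradh → mudrudh) change the last vowel to 'u'.
The other patterns: stems whose second-to-last letter is 'p' double the final consonant and add -ani; stems whose second-to-last letter is 'w' double the final consonant and add -ir; stems whose second-to-last letter is 's' or 'v' add -ast.
So zawidn → zawudn.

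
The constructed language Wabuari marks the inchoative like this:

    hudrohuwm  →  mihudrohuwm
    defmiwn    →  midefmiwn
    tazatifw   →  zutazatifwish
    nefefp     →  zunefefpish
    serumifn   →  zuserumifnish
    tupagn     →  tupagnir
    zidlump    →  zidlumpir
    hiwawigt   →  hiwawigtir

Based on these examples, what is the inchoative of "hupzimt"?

defmiwn and serumifn both end in -n yet inflect differently (midefmiwn, zuserumifnish), so the final letter is not what conditions the rule; the second-to-last letter is.
"hupzimt" has second-to-last letter 'm'. The one such stem in the data (zidlump → zidlumpir) adds -ir, so the same rule applies.
The other patterns: stems whose second-to-last letter is 'w' add the prefix mi-; stems whose second-to-last letter is 'f' add zu- … -ish around the stem.
So hupzimt → hupzimtir.

hupzimtir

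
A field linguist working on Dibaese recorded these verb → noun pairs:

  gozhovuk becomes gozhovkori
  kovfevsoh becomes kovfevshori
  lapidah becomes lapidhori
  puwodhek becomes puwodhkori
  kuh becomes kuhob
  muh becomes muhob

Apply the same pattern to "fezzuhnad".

fezzuhndori

kovfevsoh and kuh both end in -h yet inflect differently (kovfevshori, kuhob), so the final letter is not what conditions the rule; the number of vowels is.
"fezzuhnad" has 3 vowels. The stems with 3 vowels (gozhovuk → gozhovkori, kovfevsoh → kovfevshori, lapidah → lapidhori) delete the last vowel and add -ori.
The other pattern: stems with 1 vowel add -ob.
So fezzuhnad → fezzuhndori.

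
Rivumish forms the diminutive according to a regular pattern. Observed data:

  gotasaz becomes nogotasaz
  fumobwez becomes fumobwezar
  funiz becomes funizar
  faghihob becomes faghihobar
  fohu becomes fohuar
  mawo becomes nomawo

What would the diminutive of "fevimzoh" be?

"fevimzoh" begins with f-. The stems beginning with f- (fumobwez → fumobwezar, fohu → fohuar, faghihob → faghihobar) add -ar.
The other pattern: stems beginning with g- or m- add the prefix no-.
So fevimzoh → fevimzohar.

fevimzohar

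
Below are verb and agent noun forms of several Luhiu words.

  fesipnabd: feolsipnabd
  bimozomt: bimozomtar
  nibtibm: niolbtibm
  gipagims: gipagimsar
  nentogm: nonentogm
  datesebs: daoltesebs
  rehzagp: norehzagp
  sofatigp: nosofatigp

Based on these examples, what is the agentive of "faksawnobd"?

nentogm and nibtibm both end in -m yet inflect differently (nonentogm, niolbtibm), so the final letter is not what conditions the rule; the second-to-last letter is.
"faksawnobd" has second-to-last letter 'b'. The stems whose second-to-last letter is 'b' (fesipnabd → feolsipnabd, nibtibm → niolbtibm, datesebs → daoltesebs) insert -ol- after the first vowel.
The other patterns: stems whose second-to-last letter is 'm' add -ar; stems whose second-to-last letter is 'g' add the prefix no-.
So faksawnobd → faolksawnobd.

faolksawnobd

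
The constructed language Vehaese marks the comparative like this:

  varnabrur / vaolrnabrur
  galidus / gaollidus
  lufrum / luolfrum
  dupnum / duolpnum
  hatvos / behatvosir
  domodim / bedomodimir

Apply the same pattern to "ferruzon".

beferruzonir

galidus and hatvos both end in -s yet inflect differently (gaollidus, behatvosir), so the final letter is not what conditions the rule; the last vowel is.
"ferruzon" has last vowel 'o'. The one such stem in the data (hatvos → behatvosir) adds be- … -ir around the stem, so the same rule applies.
So ferruzon → beferruzonir.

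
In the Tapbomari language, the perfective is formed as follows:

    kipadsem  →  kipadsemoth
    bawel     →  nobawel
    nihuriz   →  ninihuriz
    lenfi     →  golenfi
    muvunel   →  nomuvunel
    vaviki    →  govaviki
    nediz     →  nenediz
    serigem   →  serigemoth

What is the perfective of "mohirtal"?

nomohirtal

"mohirtal" ends in -l. The stems ending in -l (muvunel → nomuvunel, bawel → nobawel) add the prefix no-.
The other patterns: stems ending in -m add -oth; stems ending in -z repeat the first consonant+vowel as a prefix; stems ending in -i add the prefix go-.
So mohirtal → nomohirtal.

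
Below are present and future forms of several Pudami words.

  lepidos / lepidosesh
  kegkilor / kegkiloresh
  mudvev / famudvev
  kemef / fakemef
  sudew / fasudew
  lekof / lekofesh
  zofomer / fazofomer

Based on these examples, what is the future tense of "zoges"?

fazoges

lekof and kemef both end in -f yet inflect differently (lekofesh, fakemef), so the final letter is not what conditions the rule; the last vowel is.
"zoges" has last vowel 'e'. The stems whose last vowel is 'e' (kemef → fakemef, mudvev → famudvev, sudew → fasudew) add the prefix fa-.
The other pattern: stems whose last vowel is 'o' add -esh.
So zoges → fazoges.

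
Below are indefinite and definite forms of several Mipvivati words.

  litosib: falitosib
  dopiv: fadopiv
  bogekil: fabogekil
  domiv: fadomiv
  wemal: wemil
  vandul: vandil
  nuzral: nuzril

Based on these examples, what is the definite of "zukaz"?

zukiz

"zukaz" has last vowel 'a'. The stems whose last vowel is 'a' (wemal → wemil, nuzral → nuzril) change the last vowel to 'i'.
The other pattern: stems whose last vowel is 'i' add the prefix fa-.
So zukaz → zukiz.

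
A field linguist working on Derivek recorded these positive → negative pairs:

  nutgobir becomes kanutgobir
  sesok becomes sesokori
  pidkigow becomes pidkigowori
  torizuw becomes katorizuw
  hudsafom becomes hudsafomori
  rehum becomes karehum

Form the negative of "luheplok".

pidkigow and torizuw both end in -w yet inflect differently (pidkigowori, katorizuw), so the final letter is not what conditions the rule; the last vowel is.
"luheplok" has last vowel 'o'. The stems whose last vowel is 'o' (hudsafom → hudsafomori, pidkigow → pidkigowori, sesok → sesokori) add -ori.
The other pattern: stems whose last vowel is 'i' or 'u' add the prefix ka-.
So luheplok → luheplokori.

luheplokori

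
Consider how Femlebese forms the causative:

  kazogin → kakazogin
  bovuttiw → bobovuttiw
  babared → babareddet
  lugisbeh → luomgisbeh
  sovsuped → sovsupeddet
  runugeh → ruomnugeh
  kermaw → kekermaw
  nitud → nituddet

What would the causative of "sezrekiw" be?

sesezrekiw

"sezrekiw" ends in -w. The stems ending in -w (kermaw → kekermaw, bovuttiw → bobovuttiw) repeat the first consonant+vowel as a prefix.
The other patterns: stems ending in -h insert -om- after the first vowel; stems ending in -d double the final consonant and add -et.
So sezrekiw → sesezrekiw.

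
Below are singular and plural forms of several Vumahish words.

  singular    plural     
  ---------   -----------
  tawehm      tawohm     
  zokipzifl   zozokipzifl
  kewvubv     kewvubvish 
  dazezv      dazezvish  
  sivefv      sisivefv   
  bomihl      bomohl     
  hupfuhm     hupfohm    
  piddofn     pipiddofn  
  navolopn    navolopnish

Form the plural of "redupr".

zokipzifl and bomihl both end in -l yet inflect differently (zozokipzifl, bomohl), so the final letter is not what conditions the rule; the second-to-last letter is.
"redupr" has second-to-last letter 'p'. The one such stem in the data (navolopn → navolopnish) adds -ish, so the same rule applies.
So redupr → reduprish.

reduprish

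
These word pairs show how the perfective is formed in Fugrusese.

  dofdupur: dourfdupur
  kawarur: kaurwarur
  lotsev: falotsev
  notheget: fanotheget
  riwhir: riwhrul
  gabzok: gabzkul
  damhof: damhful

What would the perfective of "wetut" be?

dofdupur and riwhir both end in -r yet inflect differently (dourfdupur, riwhrul), so the final letter is not what conditions the rule; the last vowel is.
"wetut" has last vowel 'u'. The stems whose last vowel is 'u' (dofdupur → dourfdupur, kawarur → kaurwarur) insert -ur- after the first vowel.
The other patterns: stems whose last vowel is 'e' add the prefix fa-; stems whose last vowel is 'i' or 'o' delete the last vowel and add -ul.
So wetut → weurtut.

weurtut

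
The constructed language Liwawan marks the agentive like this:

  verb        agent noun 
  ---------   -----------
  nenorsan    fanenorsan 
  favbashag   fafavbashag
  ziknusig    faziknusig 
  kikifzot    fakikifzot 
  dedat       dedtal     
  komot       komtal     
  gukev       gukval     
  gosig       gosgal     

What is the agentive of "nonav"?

nonval

kikifzot and dedat both end in -t yet inflect differently (fakikifzot, dedtal), so the final letter is not what conditions the rule; the number of vowels is.
"nonav" has 2 vowels. The stems with 2 vowels (dedat → dedtal, komot → komtal, gukev → gukval) delete the last vowel and add -al.
The other pattern: stems with 3 vowels add the prefix fa-.
So nonav → nonval.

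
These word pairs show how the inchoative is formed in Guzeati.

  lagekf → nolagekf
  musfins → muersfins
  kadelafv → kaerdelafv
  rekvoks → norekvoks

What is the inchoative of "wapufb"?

waerpufb

"wapufb" has second-to-last letter 'f'. The one such stem in the data (kadelafv → kaerdelafv) inserts -er- after the first vowel (as does musfins), so the same rule applies.
So wapufb → waerpufb.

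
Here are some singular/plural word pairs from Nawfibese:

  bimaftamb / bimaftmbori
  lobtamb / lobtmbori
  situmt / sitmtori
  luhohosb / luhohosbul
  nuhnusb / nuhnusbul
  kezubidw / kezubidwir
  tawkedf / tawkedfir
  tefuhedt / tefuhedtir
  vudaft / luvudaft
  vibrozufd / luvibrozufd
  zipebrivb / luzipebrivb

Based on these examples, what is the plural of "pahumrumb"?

pahumrmbori

bimaftamb and luhohosb both end in -b yet inflect differently (bimaftmbori, luhohosbul), so the final letter is not what conditions the rule; the second-to-last letter is.
"pahumrumb" has second-to-last letter 'm'. The stems whose second-to-last letter is 'm' (bimaftamb → bimaftmbori, lobtamb → lobtmbori, situmt → sitmtori) delete the last vowel and add -ori.
So pahumrumb → pahumrmbori.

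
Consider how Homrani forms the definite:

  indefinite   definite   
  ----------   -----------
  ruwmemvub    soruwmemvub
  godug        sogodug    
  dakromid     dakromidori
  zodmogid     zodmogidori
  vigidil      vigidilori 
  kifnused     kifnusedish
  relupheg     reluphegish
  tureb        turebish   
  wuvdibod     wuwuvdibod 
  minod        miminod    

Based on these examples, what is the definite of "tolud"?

sotolud

"tolud" has last vowel 'u'. The stems whose last vowel is 'u' (ruwmemvub → soruwmemvub, godug → sogodug) add the prefix so-.
The other patterns: stems whose last vowel is 'i' add -ori; stems whose last vowel is 'e' add -ish; stems whose last vowel is 'o' repeat the first consonant+vowel as a prefix.
So tolud → sotolud.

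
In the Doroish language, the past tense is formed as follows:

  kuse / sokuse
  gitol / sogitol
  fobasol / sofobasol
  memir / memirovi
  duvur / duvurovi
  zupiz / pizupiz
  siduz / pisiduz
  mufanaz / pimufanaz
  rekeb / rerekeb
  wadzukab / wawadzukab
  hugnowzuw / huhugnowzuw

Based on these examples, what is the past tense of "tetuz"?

memir and zupiz both have last vowel 'i' yet inflect differently (memirovi, pizupiz), so the last vowel is not what conditions the rule; the final letter is.
"tetuz" ends in -z. The stems ending in -z (zupiz → pizupiz, siduz → pisiduz, mufanaz → pimufanaz) add the prefix pi-.
So tetuz → pitetuz.

pitetuz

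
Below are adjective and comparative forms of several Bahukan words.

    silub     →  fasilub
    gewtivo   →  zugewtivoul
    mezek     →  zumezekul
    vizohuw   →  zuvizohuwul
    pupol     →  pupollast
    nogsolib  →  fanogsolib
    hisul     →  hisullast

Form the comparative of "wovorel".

hisul and silub both have last vowel 'u' yet inflect differently (hisullast, fasilub), so the last vowel is not what conditions the rule; the final letter is.
"wovorel" ends in -l. The stems ending in -l (pupol → pupollast, hisul → hisullast) double the final consonant and add -ast.
So wovorel → wovorellast.

wovorellast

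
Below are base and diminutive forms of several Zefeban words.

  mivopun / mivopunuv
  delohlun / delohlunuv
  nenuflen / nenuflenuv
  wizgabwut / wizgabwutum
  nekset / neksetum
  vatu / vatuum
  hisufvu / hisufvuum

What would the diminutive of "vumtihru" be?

vumtihruum

mivopun and wizgabwut both have last vowel 'u' yet inflect differently (mivopunuv, wizgabwutum), so the last vowel is not what conditions the rule; the final letter is.
"vumtihru" ends in -u. The stems ending in -u (vatu → vatuum, hisufvu → hisufvuum) add -um.
So vumtihru → vumtihruum.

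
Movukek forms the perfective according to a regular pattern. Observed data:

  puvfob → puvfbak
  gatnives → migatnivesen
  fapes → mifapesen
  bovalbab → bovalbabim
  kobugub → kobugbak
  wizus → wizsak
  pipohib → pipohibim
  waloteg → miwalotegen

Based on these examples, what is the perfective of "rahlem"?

gatnives and wizus both end in -s yet inflect differently (migatnivesen, wizsak), so the final letter is not what conditions the rule; the last vowel is.
"rahlem" has last vowel 'e'. The stems whose last vowel is 'e' (gatnives → migatnivesen, waloteg → miwalotegen, fapes → mifapesen) add mi- … -en around the stem.
The other patterns: stems whose last vowel is 'o' or 'u' delete the last vowel and add -ak; stems whose last vowel is 'a' or 'i' add -im.
So rahlem → mirahlemen.

mirahlemen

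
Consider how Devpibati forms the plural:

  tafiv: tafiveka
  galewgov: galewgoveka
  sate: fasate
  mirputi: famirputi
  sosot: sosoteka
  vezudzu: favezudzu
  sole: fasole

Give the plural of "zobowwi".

fazobowwi

tafiv and mirputi both have last vowel 'i' yet inflect differently (tafiveka, famirputi), so the last vowel is not what conditions the rule; whether the stem ends in a vowel or a consonant is.
"zobowwi" ends in a vowel. The stems ending in a vowel (mirputi → famirputi, vezudzu → favezudzu, sate → fasate) add the prefix fa-.
The other pattern: stems ending in a consonant add -eka.
So zobowwi → fazobowwi.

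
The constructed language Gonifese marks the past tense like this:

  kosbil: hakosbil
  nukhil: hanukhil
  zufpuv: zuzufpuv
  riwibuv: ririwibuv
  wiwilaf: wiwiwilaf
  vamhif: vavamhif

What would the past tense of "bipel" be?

kosbil and vamhif both have last vowel 'i' yet inflect differently (hakosbil, vavamhif), so the last vowel is not what conditions the rule; the final letter is.
"bipel" ends in -l. The stems ending in -l (kosbil → hakosbil, nukhil → hanukhil) add the prefix ha-.
The other pattern: stems ending in -f or -v repeat the first consonant+vowel as a prefix.
So bipel → habipel.

habipel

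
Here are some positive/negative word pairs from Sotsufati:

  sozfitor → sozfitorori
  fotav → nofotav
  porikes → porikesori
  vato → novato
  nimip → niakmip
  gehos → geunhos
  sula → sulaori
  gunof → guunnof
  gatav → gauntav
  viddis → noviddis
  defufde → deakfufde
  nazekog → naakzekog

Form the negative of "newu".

porikes and viddis both end in -s yet inflect differently (porikesori, noviddis), so the final letter is not what conditions the rule; the first letter is.
"newu" begins with n-. The stems beginning with n- (nazekog → naakzekog, nimip → niakmip) insert -ak- after the first vowel.
The other patterns: stems beginning with p- or s- add -ori; stems beginning with f- or v- add the prefix no-; stems beginning with g- insert -un- after the first vowel.
So newu → neakwu.

neakwu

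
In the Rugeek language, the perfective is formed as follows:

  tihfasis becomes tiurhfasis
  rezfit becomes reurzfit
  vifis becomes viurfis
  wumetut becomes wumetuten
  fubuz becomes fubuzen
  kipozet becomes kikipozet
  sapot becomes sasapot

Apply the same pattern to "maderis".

maurderis

rezfit and wumetut both end in -t yet inflect differently (reurzfit, wumetuten), so the final letter is not what conditions the rule; the last vowel is.
"maderis" has last vowel 'i'. The stems whose last vowel is 'i' (tihfasis → tiurhfasis, rezfit → reurzfit, vifis → viurfis) insert -ur- after the first vowel.
So maderis → maurderis.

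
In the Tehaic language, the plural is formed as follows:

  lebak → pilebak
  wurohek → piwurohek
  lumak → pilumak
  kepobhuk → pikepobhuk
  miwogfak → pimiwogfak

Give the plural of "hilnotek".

pihilnotek

Every pair shown (lebak → pilebak, wurohek → piwurohek, lumak → pilumak, …) follows the same rule: add the prefix pi-.
So hilnotek → pihilnotek.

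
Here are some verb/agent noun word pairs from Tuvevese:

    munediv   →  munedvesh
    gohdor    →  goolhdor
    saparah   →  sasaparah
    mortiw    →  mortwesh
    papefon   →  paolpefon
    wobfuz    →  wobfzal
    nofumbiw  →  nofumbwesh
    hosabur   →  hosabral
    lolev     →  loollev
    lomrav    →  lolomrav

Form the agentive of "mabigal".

mamabigal

"mabigal" has last vowel 'a'. The stems whose last vowel is 'a' (saparah → sasaparah, lomrav → lolomrav) repeat the first consonant+vowel as a prefix.
The other patterns: stems whose last vowel is 'u' delete the last vowel and add -al; stems whose last vowel is 'i' delete the last vowel and add -esh; stems whose last vowel is 'e' or 'o' insert -ol- after the first vowel.
So mabigal → mamabigal.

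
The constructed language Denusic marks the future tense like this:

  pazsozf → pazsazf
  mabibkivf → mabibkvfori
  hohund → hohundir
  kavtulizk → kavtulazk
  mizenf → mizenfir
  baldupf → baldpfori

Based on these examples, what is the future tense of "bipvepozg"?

bipvepazg

mizenf and pazsozf both end in -f yet inflect differently (mizenfir, pazsazf), so the final letter is not what conditions the rule; the second-to-last letter is.
"bipvepozg" has second-to-last letter 'z'. The stems whose second-to-last letter is 'z' (pazsozf → pazsazf, kavtulizk → kavtulazk) change the last vowel to 'a'.
So bipvepozg → bipvepazg.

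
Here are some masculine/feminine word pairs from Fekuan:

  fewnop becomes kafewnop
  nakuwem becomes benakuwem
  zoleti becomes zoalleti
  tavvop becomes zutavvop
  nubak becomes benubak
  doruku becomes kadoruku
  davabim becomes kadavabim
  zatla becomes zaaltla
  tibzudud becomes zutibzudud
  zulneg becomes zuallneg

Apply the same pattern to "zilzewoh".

tavvop and fewnop both end in -p yet inflect differently (zutavvop, kafewnop), so the final letter is not what conditions the rule; the first letter is.
"zilzewoh" begins with z-. The stems beginning with z- (zatla → zaaltla, zoleti → zoalleti, zulneg → zuallneg) insert -al- after the first vowel.
The other patterns: stems beginning with t- add the prefix zu-; stems beginning with n- add the prefix be-; stems beginning with d- or f- add the prefix ka-.
So zilzewoh → ziallzewoh.

ziallzewoh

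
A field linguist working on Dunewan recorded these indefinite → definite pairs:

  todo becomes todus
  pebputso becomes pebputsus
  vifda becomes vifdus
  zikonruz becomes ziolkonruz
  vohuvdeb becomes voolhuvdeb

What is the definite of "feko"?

fekus

"feko" ends in a vowel. The stems ending in a vowel (todo → todus, pebputso → pebputsus, vifda → vifdus) drop the final letter and add -us.
The other pattern: stems ending in a consonant insert -ol- after the first vowel.
So feko → fekus.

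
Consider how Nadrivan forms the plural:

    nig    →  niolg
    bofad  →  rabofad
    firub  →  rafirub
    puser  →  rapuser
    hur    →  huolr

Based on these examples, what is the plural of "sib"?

"sib" has 1 vowel. The stems with 1 vowel (hur → huolr, nig → niolg) insert -ol- after the first vowel.
The other pattern: stems with 2 vowels add the prefix ra-.
So sib → siolb.

siolb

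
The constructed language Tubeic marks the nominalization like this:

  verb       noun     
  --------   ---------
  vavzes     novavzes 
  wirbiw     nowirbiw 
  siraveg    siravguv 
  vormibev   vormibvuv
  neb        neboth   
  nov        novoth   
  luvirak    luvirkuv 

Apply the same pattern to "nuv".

"nuv" has 1 vowel. The stems with 1 vowel (nov → novoth, neb → neboth) add -oth.
So nuv → nuvoth.

nuvoth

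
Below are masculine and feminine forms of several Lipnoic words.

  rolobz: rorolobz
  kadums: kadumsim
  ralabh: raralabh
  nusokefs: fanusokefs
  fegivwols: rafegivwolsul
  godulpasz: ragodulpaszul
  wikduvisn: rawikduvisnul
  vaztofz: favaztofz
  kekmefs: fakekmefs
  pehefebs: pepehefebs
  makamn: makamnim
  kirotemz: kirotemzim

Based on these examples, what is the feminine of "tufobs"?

tutufobs

nusokefs and kadums both end in -s yet inflect differently (fanusokefs, kadumsim), so the final letter is not what conditions the rule; the second-to-last letter is.
"tufobs" has second-to-last letter 'b'. The stems whose second-to-last letter is 'b' (rolobz → rorolobz, pehefebs → pepehefebs, ralabh → raralabh) repeat the first consonant+vowel as a prefix.
So tufobs → tutufobs.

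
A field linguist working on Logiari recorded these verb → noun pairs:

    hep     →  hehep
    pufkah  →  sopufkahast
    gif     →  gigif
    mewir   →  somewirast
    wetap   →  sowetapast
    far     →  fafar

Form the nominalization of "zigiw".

sozigiwast

wetap and hep both end in -p yet inflect differently (sowetapast, hehep), so the final letter is not what conditions the rule; the number of vowels is.
"zigiw" has 2 vowels. The stems with 2 vowels (mewir → somewirast, wetap → sowetapast, pufkah → sopufkahast) add so- … -ast around the stem.
So zigiw → sozigiwast.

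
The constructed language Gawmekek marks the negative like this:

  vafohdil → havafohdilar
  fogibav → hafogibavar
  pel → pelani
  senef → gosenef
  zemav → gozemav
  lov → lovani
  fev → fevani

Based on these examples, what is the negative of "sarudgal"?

lov and zemav both end in -v yet inflect differently (lovani, gozemav), so the final letter is not what conditions the rule; the number of vowels is.
"sarudgal" has 3 vowels. The stems with 3 vowels (fogibav → hafogibavar, vafohdil → havafohdilar) add ha- … -ar around the stem.
So sarudgal → hasarudgalar.

hasarudgalar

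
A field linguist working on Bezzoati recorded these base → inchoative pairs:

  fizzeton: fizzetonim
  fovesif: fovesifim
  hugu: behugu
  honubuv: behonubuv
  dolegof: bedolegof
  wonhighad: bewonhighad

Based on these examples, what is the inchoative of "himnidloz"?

fovesif and dolegof both end in -f yet inflect differently (fovesifim, bedolegof), so the final letter is not what conditions the rule; the first letter is.
"himnidloz" begins with h-. The stems beginning with h- (hugu → behugu, honubuv → behonubuv) add the prefix be-.
So himnidloz → behimnidloz.

behimnidloz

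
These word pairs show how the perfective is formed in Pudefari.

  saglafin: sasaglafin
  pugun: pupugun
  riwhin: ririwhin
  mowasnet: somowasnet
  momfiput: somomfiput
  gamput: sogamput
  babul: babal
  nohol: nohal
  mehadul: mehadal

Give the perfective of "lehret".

solehret

pugun and momfiput both have last vowel 'u' yet inflect differently (pupugun, somomfiput), so the last vowel is not what conditions the rule; the final letter is.
"lehret" ends in -t. The stems ending in -t (mowasnet → somowasnet, momfiput → somomfiput, gamput → sogamput) add the prefix so-.
So lehret → solehret.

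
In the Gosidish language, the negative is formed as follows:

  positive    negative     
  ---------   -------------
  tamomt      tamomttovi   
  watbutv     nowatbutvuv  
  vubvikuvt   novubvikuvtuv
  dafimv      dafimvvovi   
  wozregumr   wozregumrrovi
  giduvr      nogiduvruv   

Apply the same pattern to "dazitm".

nodazitmuv

wozregumr and giduvr both end in -r yet inflect differently (wozregumrrovi, nogiduvruv), so the final letter is not what conditions the rule; the second-to-last letter is.
"dazitm" has second-to-last letter 't'. The one such stem in the data (watbutv → nowatbutvuv) adds no- … -uv around the stem, so the same rule applies.
The other pattern: stems whose second-to-last letter is 'm' double the final consonant and add -ovi.
So dazitm → nodazitmuv.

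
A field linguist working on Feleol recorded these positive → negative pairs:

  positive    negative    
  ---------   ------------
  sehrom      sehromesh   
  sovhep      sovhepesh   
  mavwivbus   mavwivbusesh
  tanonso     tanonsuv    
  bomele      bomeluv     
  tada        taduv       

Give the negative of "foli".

sehrom and tanonso both have last vowel 'o' yet inflect differently (sehromesh, tanonsuv), so the last vowel is not what conditions the rule; whether the stem ends in a vowel or a consonant is.
"foli" ends in a vowel. The stems ending in a vowel (tanonso → tanonsuv, bomele → bomeluv, tada → taduv) drop the final letter and add -uv.
So foli → foluv.

foluv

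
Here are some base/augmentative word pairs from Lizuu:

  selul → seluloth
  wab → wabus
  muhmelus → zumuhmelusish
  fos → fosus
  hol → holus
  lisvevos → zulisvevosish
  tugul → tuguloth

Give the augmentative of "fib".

"fib" has 1 vowel. The stems with 1 vowel (wab → wabus, fos → fosus, hol → holus) add -us.
So fib → fibus.

fibus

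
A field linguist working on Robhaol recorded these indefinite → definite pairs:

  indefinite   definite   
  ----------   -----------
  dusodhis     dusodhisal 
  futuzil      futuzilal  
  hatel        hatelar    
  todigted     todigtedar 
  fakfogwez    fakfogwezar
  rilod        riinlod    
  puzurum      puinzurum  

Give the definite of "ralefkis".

"ralefkis" has last vowel 'i'. The stems whose last vowel is 'i' (dusodhis → dusodhisal, futuzil → futuzilal) add -al.
The other patterns: stems whose last vowel is 'e' add -ar; stems whose last vowel is 'o' or 'u' insert -in- after the first vowel.
So ralefkis → ralefkisal.

ralefkisal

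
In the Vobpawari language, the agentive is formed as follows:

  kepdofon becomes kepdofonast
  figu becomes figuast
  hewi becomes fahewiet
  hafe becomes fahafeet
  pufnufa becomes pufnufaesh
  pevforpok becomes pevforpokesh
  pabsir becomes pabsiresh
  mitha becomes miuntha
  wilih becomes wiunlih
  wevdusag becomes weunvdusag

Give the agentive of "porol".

pufnufa and mitha both end in -a yet inflect differently (pufnufaesh, miuntha), so the final letter is not what conditions the rule; the first letter is.
"porol" begins with p-. The stems beginning with p- (pufnufa → pufnufaesh, pevforpok → pevforpokesh, pabsir → pabsiresh) add -esh.
The other patterns: stems beginning with f- or k- add -ast; stems beginning with h- add fa- … -et around the stem; stems beginning with m- or w- insert -un- after the first vowel.
So porol → porolesh.

porolesh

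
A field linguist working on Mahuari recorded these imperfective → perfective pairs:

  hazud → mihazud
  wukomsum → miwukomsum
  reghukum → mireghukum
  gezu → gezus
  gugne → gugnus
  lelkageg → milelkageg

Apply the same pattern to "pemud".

mipemud

gezu and hazud both have last vowel 'u' yet inflect differently (gezus, mihazud), so the last vowel is not what conditions the rule; whether the stem ends in a vowel or a consonant is.
"pemud" ends in a consonant. The stems ending in a consonant (hazud → mihazud, wukomsum → miwukomsum, lelkageg → milelkageg) add the prefix mi-.
So pemud → mipemud.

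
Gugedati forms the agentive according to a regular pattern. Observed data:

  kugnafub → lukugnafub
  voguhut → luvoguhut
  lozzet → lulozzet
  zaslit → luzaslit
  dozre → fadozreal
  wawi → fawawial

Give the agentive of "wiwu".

fawiwual

"wiwu" ends in a vowel. The stems ending in a vowel (dozre → fadozreal, wawi → fawawial) add fa- … -al around the stem.
The other pattern: stems ending in a consonant add the prefix lu-.
So wiwu → fawiwual.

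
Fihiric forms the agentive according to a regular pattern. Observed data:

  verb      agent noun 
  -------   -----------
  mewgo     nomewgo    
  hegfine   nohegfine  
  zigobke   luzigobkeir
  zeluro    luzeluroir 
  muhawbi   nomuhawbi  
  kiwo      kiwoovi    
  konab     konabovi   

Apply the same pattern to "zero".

"zero" begins with z-. The stems beginning with z- (zigobke → luzigobkeir, zeluro → luzeluroir) add lu- … -ir around the stem.
The other patterns: stems beginning with k- add -ovi; stems beginning with h- or m- add the prefix no-.
So zero → luzeroir.

luzeroir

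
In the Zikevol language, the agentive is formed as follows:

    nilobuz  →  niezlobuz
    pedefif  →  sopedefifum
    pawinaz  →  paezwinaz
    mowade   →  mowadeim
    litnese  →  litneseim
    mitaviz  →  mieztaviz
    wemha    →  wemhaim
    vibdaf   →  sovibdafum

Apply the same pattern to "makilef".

"makilef" ends in -f. The stems ending in -f (vibdaf → sovibdafum, pedefif → sopedefifum) add so- … -um around the stem.
So makilef → somakilefum.

somakilefum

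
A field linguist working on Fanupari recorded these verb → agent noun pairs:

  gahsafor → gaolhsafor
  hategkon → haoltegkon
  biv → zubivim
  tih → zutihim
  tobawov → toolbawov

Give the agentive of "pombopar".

"pombopar" has 3 vowels. The stems with 3 vowels (gahsafor → gaolhsafor, hategkon → haoltegkon, tobawov → toolbawov) insert -ol- after the first vowel.
So pombopar → poolmbopar.

poolmbopar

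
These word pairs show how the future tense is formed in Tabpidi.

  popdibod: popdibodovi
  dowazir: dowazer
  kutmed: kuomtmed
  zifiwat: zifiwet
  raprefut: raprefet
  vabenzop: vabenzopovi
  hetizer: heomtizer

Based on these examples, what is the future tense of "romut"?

romet

popdibod and kutmed both end in -d yet inflect differently (popdibodovi, kuomtmed), so the final letter is not what conditions the rule; the last vowel is.
"romut" has last vowel 'u'. The one such stem in the data (raprefut → raprefet) changes the last vowel to 'e' (as do dowazir, zifiwat), so the same rule applies.
The other patterns: stems whose last vowel is 'o' add -ovi; stems whose last vowel is 'e' insert -om- after the first vowel.
So romut → romet.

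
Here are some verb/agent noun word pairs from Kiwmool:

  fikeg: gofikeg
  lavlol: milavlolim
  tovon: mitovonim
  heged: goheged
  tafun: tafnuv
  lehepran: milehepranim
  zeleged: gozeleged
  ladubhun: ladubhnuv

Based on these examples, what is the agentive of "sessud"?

sessduv

ladubhun and lehepran both end in -n yet inflect differently (ladubhnuv, milehepranim), so the final letter is not what conditions the rule; the last vowel is.
"sessud" has last vowel 'u'. The stems whose last vowel is 'u' (ladubhun → ladubhnuv, tafun → tafnuv) delete the last vowel and add -uv.
So sessud → sessduv.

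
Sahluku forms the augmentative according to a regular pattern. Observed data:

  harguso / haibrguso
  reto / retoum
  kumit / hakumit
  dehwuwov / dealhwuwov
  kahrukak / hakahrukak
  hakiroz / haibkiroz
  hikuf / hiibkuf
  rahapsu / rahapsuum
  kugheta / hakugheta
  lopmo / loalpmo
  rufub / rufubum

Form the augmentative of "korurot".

hakorurot

"korurot" begins with k-. The stems beginning with k- (kugheta → hakugheta, kumit → hakumit, kahrukak → hakahrukak) add the prefix ha-.
So korurot → hakorurot.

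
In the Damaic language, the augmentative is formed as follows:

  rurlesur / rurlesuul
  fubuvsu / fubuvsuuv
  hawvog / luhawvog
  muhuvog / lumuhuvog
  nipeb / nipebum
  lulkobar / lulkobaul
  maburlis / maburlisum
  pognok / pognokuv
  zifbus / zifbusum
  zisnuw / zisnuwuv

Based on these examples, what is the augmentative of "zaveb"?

zavebum

zifbus and rurlesur both have last vowel 'u' yet inflect differently (zifbusum, rurlesuul), so the last vowel is not what conditions the rule; the final letter is.
"zaveb" ends in -b. The one such stem in the data (nipeb → nipebum) adds -um, so the same rule applies.
The other patterns: stems ending in -g add the prefix lu-; stems ending in -r drop the final letter and add -ul; stems ending in -k, -u or -w add -uv.
So zaveb → zavebum.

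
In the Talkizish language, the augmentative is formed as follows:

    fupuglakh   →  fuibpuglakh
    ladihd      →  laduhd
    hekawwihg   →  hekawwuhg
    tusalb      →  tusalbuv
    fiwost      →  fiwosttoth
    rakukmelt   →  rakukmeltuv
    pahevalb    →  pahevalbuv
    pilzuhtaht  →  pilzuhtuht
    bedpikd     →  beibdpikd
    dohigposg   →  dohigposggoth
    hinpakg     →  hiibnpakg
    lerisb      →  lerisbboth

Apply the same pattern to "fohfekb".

"fohfekb" has second-to-last letter 'k'. The stems whose second-to-last letter is 'k' (fupuglakh → fuibpuglakh, hinpakg → hiibnpakg, bedpikd → beibdpikd) insert -ib- after the first vowel.
The other patterns: stems whose second-to-last letter is 'l' add -uv; stems whose second-to-last letter is 's' double the final consonant and add -oth; stems whose second-to-last letter is 'h' change the last vowel to 'u'.
So fohfekb → foibhfekb.

foibhfekb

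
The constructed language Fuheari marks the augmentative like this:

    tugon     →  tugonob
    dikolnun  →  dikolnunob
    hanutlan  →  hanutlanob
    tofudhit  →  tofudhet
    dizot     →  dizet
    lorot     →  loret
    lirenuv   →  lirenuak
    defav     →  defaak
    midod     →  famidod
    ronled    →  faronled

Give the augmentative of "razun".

razunob

tugon and dizot both have last vowel 'o' yet inflect differently (tugonob, dizet), so the last vowel is not what conditions the rule; the final letter is.
"razun" ends in -n. The stems ending in -n (tugon → tugonob, dikolnun → dikolnunob, hanutlan → hanutlanob) add -ob.
The other patterns: stems ending in -t change the last vowel to 'e'; stems ending in -v drop the final letter and add -ak; stems ending in -d add the prefix fa-.
So razun → razunob.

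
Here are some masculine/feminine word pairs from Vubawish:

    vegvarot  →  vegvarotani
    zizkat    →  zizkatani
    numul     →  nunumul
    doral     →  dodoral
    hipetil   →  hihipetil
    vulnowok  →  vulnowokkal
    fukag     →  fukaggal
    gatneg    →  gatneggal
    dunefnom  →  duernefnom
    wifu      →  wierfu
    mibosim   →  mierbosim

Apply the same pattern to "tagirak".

tagirakkal

zizkat and doral both have last vowel 'a' yet inflect differently (zizkatani, dodoral), so the last vowel is not what conditions the rule; the final letter is.
"tagirak" ends in -k. The one such stem in the data (vulnowok → vulnowokkal) doubles the final consonant and adds -al (as do fukag, gatneg), so the same rule applies.
The other patterns: stems ending in -t add -ani; stems ending in -l repeat the first consonant+vowel as a prefix; stems ending in -m or -u insert -er- after the first vowel.
So tagirak → tagirakkal.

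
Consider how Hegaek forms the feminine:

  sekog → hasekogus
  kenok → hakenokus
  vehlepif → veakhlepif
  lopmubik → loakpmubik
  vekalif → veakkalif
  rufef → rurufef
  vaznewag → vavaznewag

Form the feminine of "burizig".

kenok and lopmubik both end in -k yet inflect differently (hakenokus, loakpmubik), so the final letter is not what conditions the rule; the last vowel is.
"burizig" has last vowel 'i'. The stems whose last vowel is 'i' (vehlepif → veakhlepif, lopmubik → loakpmubik, vekalif → veakkalif) insert -ak- after the first vowel.
So burizig → buakrizig.

buakrizig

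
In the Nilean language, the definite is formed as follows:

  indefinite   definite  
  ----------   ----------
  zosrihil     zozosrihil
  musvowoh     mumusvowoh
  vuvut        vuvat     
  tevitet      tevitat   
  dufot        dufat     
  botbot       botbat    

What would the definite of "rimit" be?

"rimit" ends in -t. The stems ending in -t (botbot → botbat, dufot → dufat, tevitet → tevitat) change the last vowel to 'a'.
So rimit → rimat.

rimat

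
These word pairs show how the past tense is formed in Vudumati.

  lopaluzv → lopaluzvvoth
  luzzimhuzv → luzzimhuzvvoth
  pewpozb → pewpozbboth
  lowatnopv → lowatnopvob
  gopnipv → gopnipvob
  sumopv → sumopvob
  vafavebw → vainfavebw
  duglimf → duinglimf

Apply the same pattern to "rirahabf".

riinrahabf

lopaluzv and lowatnopv both end in -v yet inflect differently (lopaluzvvoth, lowatnopvob), so the final letter is not what conditions the rule; the second-to-last letter is.
"rirahabf" has second-to-last letter 'b'. The one such stem in the data (vafavebw → vainfavebw) inserts -in- after the first vowel (as does duglimf), so the same rule applies.
So rirahabf → riinrahabf.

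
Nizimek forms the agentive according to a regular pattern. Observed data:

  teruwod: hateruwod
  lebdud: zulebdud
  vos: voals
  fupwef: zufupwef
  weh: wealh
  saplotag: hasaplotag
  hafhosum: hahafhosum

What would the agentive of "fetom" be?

"fetom" has 2 vowels. The stems with 2 vowels (fupwef → zufupwef, lebdud → zulebdud) add the prefix zu-.
So fetom → zufetom.

zufetom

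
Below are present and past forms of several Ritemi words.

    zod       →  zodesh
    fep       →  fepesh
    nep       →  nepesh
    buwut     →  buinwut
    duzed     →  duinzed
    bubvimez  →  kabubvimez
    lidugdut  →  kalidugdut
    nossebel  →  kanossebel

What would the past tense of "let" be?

letesh

zod and duzed both end in -d yet inflect differently (zodesh, duinzed), so the final letter is not what conditions the rule; the number of vowels is.
"let" has 1 vowel. The stems with 1 vowel (zod → zodesh, fep → fepesh, nep → nepesh) add -esh.
The other patterns: stems with 2 vowels insert -in- after the first vowel; stems with 3 vowels add the prefix ka-.
So let → letesh.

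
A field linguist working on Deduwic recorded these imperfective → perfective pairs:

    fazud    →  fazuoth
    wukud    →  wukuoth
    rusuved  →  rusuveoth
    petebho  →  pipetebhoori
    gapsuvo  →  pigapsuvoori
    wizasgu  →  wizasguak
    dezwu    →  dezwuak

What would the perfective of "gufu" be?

"gufu" ends in -u. The stems ending in -u (wizasgu → wizasguak, dezwu → dezwuak) add -ak.
The other patterns: stems ending in -d drop the final letter and add -oth; stems ending in -o add pi- … -ori around the stem.
So gufu → gufuak.

gufuak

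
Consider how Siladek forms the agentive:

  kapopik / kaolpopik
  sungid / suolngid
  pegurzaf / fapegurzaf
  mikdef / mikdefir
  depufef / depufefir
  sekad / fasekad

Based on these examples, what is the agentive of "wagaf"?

fawagaf

sungid and sekad both end in -d yet inflect differently (suolngid, fasekad), so the final letter is not what conditions the rule; the last vowel is.
"wagaf" has last vowel 'a'. The stems whose last vowel is 'a' (pegurzaf → fapegurzaf, sekad → fasekad) add the prefix fa-.
The other patterns: stems whose last vowel is 'i' insert -ol- after the first vowel; stems whose last vowel is 'e' add -ir.
So wagaf → fawagaf.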